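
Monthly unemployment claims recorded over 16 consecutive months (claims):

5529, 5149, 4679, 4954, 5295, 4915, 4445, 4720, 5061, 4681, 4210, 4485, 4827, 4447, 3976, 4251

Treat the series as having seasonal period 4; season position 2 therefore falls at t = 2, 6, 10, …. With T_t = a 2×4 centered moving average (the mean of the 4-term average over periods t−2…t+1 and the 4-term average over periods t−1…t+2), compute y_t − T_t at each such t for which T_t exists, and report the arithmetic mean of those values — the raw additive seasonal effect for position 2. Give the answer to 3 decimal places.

Season position 2 occurs at t = 6, 10, 14 (where T_t is defined).
t=6: T_6 = 4873.00000; y_6 − T_6 = 4915 − 4873.00000 = 42.00000
t=10: T_10 = 4638.62500; y_10 − T_10 = 4681 − 4638.62500 = 42.37500
t=14: T_14 = 4404.50000; y_14 − T_14 = 4447 − 4404.50000 = 42.50000
Mean deviation: (42.00000 + 42.37500 + 42.50000) / 3 = 42.292

42.292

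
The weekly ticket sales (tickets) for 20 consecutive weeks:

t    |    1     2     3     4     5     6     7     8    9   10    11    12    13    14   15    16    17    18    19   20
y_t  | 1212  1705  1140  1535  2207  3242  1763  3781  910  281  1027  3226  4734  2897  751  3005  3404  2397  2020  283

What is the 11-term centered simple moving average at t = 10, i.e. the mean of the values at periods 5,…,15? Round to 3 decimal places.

2256.273

Sum of periods 5–15: 2207 + 3242 + 1763 + 3781 + 910 + 281 + 1027 + 3226 + 4734 + 2897 + 751 = 24819
Divide by 11: 24819 / 11 = 2256.273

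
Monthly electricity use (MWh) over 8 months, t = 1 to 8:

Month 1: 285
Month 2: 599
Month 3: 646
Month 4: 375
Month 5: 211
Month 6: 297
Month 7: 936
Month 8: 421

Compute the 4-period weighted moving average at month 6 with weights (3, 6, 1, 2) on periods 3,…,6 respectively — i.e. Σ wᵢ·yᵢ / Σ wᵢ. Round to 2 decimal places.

Weighted sum: 3·646 + 6·375 + 1·211 + 2·297 = 1938 + 2250 + 211 + 594 = 4993
Weight total: 3 + 6 + 1 + 2 = 12
WMA = 4993 / 12 = 416.08

416.08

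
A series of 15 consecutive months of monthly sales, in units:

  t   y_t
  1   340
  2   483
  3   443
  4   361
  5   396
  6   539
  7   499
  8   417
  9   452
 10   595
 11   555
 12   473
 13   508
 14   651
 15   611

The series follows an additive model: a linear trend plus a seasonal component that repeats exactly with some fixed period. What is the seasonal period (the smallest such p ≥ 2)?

4

First differences y_{t+1} − y_t: 143, -40, -82, 35, 143, -40, -82, 35, 143, -40, …
The difference pattern repeats every 4 terms and not for any smaller step, so p = 4.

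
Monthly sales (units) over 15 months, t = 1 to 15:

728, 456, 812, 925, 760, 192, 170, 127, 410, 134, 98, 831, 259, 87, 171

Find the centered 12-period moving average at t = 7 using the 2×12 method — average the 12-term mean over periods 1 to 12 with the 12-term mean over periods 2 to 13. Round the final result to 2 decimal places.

450.71

Sum over 1–12: 728 + 456 + 812 + 925 + 760 + 192 + 170 + 127 + 410 + 134 + 98 + 831 = 5643
Sum over 2–13: 456 + 812 + 925 + 760 + 192 + 170 + 127 + 410 + 134 + 98 + 831 + 259 = 5174
CMA at t=7 = (5643 + 5174) / (2·12) = 10817 / 24 = 450.71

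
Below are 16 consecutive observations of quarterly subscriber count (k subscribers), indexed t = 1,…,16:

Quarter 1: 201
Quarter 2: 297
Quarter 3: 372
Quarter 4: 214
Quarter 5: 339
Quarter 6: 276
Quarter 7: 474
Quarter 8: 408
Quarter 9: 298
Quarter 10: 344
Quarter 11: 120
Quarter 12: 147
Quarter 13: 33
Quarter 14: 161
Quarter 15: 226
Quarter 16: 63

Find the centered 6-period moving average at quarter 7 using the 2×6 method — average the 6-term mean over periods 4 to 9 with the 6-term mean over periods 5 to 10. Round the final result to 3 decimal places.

345.667

Sum over 4–9: 214 + 339 + 276 + 474 + 408 + 298 = 2009
Sum over 5–10: 339 + 276 + 474 + 408 + 298 + 344 = 2139
CMA at t=7 = (2009 + 2139) / (2·6) = 4148 / 12 = 345.667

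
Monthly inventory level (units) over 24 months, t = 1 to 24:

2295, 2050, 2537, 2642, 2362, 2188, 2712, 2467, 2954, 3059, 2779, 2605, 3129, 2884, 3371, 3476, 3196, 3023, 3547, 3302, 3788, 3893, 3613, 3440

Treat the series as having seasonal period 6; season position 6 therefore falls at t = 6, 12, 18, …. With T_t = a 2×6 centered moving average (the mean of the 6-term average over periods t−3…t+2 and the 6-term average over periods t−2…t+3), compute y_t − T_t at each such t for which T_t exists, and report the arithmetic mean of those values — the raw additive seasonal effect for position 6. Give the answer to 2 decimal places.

-331.25

Season position 6 occurs at t = 6, 12, 18 (where T_t is defined).
t=6: T_6 = 2519.4167; y_6 − T_6 = 2188 − 2519.4167 = -331.4167
t=12: T_12 = 2936.4167; y_12 − T_12 = 2605 − 2936.4167 = -331.4167
t=18: T_18 = 3353.9167; y_18 − T_18 = 3023 − 3353.9167 = -330.9167
Mean deviation: (-331.4167 + -331.4167 + -330.9167) / 3 = -331.25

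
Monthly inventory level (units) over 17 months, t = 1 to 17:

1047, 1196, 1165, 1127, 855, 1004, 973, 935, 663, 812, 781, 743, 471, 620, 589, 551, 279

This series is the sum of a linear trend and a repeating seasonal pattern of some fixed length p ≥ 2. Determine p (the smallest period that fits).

4

First differences y_{t+1} − y_t: 149, -31, -38, -272, 149, -31, -38, -272, 149, -31, …
The difference pattern repeats every 4 terms and not for any smaller step, so p = 4.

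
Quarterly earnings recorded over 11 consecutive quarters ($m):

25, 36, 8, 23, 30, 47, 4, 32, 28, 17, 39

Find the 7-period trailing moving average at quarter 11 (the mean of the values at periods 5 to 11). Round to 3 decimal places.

Sum of periods 5–11: 30 + 47 + 4 + 32 + 28 + 17 + 39 = 197
Divide by 7: 197 / 7 = 28.143

28.143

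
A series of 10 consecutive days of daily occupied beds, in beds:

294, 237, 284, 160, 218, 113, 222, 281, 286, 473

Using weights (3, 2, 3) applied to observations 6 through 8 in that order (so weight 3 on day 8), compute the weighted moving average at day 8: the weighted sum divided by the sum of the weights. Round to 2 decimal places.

Weighted sum: 3·113 + 2·222 + 3·281 = 339 + 444 + 843 = 1626
Weight total: 3 + 2 + 3 = 8
WMA = 1626 / 8 = 203.25

203.25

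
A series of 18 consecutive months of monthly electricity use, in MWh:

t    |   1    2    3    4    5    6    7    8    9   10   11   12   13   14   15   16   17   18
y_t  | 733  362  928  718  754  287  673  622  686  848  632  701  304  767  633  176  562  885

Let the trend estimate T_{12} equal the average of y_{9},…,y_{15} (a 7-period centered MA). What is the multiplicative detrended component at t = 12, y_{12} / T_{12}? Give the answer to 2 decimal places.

Trend T_12 = (686 + 848 + 632 + 701 + 304 + 767 + 633) / 7 = 4571/7 = 653.0000
Ratio to trend: 701 / 653.0000 = 1.07

1.07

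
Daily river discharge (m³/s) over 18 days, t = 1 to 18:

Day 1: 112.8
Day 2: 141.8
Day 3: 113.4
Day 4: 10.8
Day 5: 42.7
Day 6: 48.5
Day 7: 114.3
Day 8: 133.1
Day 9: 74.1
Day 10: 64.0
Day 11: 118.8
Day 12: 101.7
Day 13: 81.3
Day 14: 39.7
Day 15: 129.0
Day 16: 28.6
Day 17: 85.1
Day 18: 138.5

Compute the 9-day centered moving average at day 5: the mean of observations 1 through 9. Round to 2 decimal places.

Sum of periods 1–9: 112.8 + 141.8 + 113.4 + 10.8 + 42.7 + 48.5 + 114.3 + 133.1 + 74.1 = 791.5
Divide by 9: 791.5 / 9 = 87.94

87.94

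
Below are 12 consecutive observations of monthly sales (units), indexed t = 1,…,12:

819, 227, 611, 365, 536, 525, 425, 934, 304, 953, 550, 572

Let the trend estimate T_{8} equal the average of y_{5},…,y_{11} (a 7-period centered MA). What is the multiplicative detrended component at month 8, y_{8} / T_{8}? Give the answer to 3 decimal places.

1.547

Trend T_8 = (536 + 525 + 425 + 934 + 304 + 953 + 550) / 7 = 4227/7 = 603.85714
Ratio to trend: 934 / 603.85714 = 1.547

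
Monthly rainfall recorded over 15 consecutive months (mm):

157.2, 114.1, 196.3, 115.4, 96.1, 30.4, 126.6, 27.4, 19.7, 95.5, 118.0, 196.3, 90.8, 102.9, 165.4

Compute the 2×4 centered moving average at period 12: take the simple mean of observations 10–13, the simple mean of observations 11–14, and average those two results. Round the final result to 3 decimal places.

126.075

Sum over 10–13: 95.5 + 118.0 + 196.3 + 90.8 = 500.6
Sum over 11–14: 118.0 + 196.3 + 90.8 + 102.9 = 508.0
CMA at t=12 = (500.6 + 508.0) / (2·4) = 1008.6 / 8 = 126.075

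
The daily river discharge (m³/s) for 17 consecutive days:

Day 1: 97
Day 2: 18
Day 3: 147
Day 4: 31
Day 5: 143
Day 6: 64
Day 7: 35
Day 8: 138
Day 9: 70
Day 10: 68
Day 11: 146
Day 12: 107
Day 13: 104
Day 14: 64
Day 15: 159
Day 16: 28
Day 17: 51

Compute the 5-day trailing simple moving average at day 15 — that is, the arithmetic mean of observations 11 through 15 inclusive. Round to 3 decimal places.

Sum of periods 11–15: 146 + 107 + 104 + 64 + 159 = 580
Divide by 5: 580 / 5 = 116.000

116.000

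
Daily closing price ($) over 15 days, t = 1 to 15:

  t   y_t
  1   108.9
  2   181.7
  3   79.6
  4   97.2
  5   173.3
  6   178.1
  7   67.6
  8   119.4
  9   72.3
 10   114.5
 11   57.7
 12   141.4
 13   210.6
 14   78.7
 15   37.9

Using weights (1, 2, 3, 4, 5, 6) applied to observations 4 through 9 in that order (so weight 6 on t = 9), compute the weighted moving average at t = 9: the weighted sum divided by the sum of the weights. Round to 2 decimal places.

Weighted sum: 1·97.2 + 2·173.3 + 3·178.1 + 4·67.6 + 5·119.4 + 6·72.3 = 97.2 + 346.6 + 534.3 + 270.4 + 597.0 + 433.8 = 2279.3
Weight total: 1 + 2 + 3 + 4 + 5 + 6 = 21
WMA = 2279.3 / 21 = 108.54

108.54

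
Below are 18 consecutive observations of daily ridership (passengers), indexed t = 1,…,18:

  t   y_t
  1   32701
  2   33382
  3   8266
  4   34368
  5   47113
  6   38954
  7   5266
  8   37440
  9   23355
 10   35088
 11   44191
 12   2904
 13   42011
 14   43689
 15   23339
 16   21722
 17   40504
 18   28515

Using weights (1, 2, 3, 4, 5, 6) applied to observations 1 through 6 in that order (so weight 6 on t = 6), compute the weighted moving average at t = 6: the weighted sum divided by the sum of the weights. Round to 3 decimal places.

Weighted sum: 1·32701 + 2·33382 + 3·8266 + 4·34368 + 5·47113 + 6·38954 = 32701 + 66764 + 24798 + 137472 + 235565 + 233724 = 731024
Weight total: 1 + 2 + 3 + 4 + 5 + 6 = 21
WMA = 731024 / 21 = 34810.667

34810.667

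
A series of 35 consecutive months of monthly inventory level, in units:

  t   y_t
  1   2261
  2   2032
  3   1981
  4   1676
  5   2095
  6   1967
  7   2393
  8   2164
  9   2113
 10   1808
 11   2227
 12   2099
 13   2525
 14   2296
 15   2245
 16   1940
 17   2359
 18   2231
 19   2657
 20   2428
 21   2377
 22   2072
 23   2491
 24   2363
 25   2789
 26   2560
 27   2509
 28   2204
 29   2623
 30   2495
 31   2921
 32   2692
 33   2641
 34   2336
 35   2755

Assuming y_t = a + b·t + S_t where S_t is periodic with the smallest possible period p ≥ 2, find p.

First differences y_{t+1} − y_t: -229, -51, -305, 419, -128, 426, -229, -51, -305, 419, -128, 426, -229, -51, …
The difference pattern repeats every 6 terms and not for any smaller step, so p = 6.

6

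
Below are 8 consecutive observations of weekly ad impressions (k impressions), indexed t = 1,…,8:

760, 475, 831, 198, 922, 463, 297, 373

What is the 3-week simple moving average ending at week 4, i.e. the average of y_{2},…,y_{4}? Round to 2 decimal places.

501.33

Sum of periods 2–4: 475 + 831 + 198 = 1504
Divide by 3: 1504 / 3 = 501.33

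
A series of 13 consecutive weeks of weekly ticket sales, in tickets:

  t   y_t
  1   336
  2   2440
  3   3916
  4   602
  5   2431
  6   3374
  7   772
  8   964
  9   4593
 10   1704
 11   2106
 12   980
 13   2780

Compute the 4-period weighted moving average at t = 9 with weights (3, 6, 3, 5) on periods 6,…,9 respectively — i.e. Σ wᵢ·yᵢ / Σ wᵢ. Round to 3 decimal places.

2388.882

Weighted sum: 3·3374 + 6·772 + 3·964 + 5·4593 = 10122 + 4632 + 2892 + 22965 = 40611
Weight total: 3 + 6 + 3 + 5 = 17
WMA = 40611 / 17 = 2388.882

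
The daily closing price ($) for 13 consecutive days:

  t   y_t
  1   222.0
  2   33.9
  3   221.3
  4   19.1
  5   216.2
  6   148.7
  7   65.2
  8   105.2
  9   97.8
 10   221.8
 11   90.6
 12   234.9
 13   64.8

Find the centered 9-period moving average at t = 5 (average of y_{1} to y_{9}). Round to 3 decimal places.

Sum of periods 1–9: 222.0 + 33.9 + 221.3 + 19.1 + 216.2 + 148.7 + 65.2 + 105.2 + 97.8 = 1129.4
Divide by 9: 1129.4 / 9 = 125.489

125.489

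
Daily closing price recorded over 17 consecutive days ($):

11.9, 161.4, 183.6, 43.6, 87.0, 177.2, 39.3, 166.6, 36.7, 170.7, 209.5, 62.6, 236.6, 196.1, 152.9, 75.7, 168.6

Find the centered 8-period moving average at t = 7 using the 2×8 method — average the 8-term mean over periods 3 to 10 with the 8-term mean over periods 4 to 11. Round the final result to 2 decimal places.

Sum over 3–10: 183.6 + 43.6 + 87.0 + 177.2 + 39.3 + 166.6 + 36.7 + 170.7 = 904.7
Sum over 4–11: 43.6 + 87.0 + 177.2 + 39.3 + 166.6 + 36.7 + 170.7 + 209.5 = 930.6
CMA at t=7 = (904.7 + 930.6) / (2·8) = 1835.3 / 16 = 114.71

114.71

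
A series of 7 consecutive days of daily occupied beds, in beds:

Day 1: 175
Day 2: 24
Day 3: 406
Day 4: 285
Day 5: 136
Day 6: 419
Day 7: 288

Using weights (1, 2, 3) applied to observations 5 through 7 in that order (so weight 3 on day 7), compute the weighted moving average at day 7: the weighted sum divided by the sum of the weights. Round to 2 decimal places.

306.33

Weighted sum: 1·136 + 2·419 + 3·288 = 136 + 838 + 864 = 1838
Weight total: 1 + 2 + 3 = 6
WMA = 1838 / 6 = 306.33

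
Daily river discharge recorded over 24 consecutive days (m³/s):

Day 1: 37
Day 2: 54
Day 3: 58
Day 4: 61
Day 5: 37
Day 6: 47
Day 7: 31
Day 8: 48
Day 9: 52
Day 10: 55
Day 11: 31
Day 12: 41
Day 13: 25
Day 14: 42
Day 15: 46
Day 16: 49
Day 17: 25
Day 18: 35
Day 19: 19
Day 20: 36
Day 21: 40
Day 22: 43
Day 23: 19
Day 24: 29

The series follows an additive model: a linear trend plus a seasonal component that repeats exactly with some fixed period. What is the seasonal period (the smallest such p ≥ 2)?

6

First differences y_{t+1} − y_t: 17, 4, 3, -24, 10, -16, 17, 4, 3, -24, 10, -16, 17, 4, …
The difference pattern repeats every 6 terms and not for any smaller step, so p = 6.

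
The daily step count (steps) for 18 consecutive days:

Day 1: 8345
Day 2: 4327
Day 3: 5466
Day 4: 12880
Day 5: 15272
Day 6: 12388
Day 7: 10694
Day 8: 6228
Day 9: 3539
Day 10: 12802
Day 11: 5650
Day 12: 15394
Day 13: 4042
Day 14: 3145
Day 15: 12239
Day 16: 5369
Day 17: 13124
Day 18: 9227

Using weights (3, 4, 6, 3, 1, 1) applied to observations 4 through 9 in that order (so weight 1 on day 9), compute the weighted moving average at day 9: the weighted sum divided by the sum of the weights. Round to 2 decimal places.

11994.72

Weighted sum: 3·12880 + 4·15272 + 6·12388 + 3·10694 + 1·6228 + 1·3539 = 38640 + 61088 + 74328 + 32082 + 6228 + 3539 = 215905
Weight total: 3 + 4 + 6 + 3 + 1 + 1 = 18
WMA = 215905 / 18 = 11994.72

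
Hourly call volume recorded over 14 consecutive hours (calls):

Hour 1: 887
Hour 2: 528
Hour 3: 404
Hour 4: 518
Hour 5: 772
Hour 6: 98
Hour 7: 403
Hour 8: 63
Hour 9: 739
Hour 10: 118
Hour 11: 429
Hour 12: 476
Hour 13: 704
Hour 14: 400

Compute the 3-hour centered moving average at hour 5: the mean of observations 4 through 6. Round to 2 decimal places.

462.67

Sum of periods 4–6: 518 + 772 + 98 = 1388
Divide by 3: 1388 / 3 = 462.67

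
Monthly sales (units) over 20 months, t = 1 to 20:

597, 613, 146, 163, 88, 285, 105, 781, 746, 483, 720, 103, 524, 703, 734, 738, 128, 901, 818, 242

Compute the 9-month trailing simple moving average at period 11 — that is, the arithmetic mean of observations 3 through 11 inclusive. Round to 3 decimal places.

390.778

Sum of periods 3–11: 146 + 163 + 88 + 285 + 105 + 781 + 746 + 483 + 720 = 3517
Divide by 9: 3517 / 9 = 390.778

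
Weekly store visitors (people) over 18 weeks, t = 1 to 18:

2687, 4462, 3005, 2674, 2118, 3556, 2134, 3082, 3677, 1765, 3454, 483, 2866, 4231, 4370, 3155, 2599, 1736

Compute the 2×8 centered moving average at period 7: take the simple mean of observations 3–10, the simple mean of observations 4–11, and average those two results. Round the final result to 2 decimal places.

2779.44

Sum over 3–10: 3005 + 2674 + 2118 + 3556 + 2134 + 3082 + 3677 + 1765 = 22011
Sum over 4–11: 2674 + 2118 + 3556 + 2134 + 3082 + 3677 + 1765 + 3454 = 22460
CMA at t=7 = (22011 + 22460) / (2·8) = 44471 / 16 = 2779.44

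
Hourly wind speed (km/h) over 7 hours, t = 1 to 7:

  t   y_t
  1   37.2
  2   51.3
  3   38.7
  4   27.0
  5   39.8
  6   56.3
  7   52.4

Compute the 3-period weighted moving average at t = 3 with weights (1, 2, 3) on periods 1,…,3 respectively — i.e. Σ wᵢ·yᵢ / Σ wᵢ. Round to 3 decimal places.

42.650

Weighted sum: 1·37.2 + 2·51.3 + 3·38.7 = 37.2 + 102.6 + 116.1 = 255.9
Weight total: 1 + 2 + 3 = 6
WMA = 255.9 / 6 = 42.650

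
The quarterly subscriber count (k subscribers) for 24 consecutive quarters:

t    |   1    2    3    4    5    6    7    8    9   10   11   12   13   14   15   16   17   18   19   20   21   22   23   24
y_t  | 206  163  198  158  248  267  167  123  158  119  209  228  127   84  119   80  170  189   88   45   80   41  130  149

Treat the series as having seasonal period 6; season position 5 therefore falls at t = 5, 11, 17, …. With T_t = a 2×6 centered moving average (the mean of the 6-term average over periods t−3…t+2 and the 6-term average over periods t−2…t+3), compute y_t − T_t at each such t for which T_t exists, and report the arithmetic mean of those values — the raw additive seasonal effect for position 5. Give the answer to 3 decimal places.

Season position 5 occurs at t = 5, 11, 17 (where T_t is defined).
t=5: T_5 = 196.83333; y_5 − T_5 = 248 − 196.83333 = 51.16667
t=11: T_11 = 157.41667; y_11 − T_11 = 209 − 157.41667 = 51.58333
t=17: T_17 = 118.41667; y_17 − T_17 = 170 − 118.41667 = 51.58333
Mean deviation: (51.16667 + 51.58333 + 51.58333) / 3 = 51.444

51.444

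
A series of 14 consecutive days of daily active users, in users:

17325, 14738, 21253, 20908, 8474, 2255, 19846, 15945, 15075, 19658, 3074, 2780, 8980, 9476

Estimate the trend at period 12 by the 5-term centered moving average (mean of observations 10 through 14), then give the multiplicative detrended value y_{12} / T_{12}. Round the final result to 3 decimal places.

Trend T_12 = (19658 + 3074 + 2780 + 8980 + 9476) / 5 = 43968/5 = 8793.60000
Ratio to trend: 2780 / 8793.60000 = 0.316

0.316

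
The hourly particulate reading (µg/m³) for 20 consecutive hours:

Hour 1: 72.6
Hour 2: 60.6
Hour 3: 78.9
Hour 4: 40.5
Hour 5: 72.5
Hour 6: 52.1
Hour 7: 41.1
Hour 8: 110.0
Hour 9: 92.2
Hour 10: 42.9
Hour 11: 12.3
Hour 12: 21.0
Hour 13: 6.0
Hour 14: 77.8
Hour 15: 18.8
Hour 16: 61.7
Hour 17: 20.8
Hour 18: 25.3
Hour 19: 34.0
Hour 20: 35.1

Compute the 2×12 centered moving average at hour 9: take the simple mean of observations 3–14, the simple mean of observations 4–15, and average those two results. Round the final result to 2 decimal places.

51.44

Sum over 3–14: 78.9 + 40.5 + 72.5 + 52.1 + 41.1 + 110.0 + 92.2 + 42.9 + 12.3 + 21.0 + 6.0 + 77.8 = 647.3
Sum over 4–15: 40.5 + 72.5 + 52.1 + 41.1 + 110.0 + 92.2 + 42.9 + 12.3 + 21.0 + 6.0 + 77.8 + 18.8 = 587.2
CMA at t=9 = (647.3 + 587.2) / (2·12) = 1234.5 / 24 = 51.44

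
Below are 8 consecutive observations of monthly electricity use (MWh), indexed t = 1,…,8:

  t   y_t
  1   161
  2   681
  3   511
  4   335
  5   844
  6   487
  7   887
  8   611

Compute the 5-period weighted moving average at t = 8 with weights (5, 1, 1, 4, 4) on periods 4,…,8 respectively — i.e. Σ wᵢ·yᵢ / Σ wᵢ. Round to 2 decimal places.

599.87

Weighted sum: 5·335 + 1·844 + 1·487 + 4·887 + 4·611 = 1675 + 844 + 487 + 3548 + 2444 = 8998
Weight total: 5 + 1 + 1 + 4 + 4 = 15
WMA = 8998 / 15 = 599.87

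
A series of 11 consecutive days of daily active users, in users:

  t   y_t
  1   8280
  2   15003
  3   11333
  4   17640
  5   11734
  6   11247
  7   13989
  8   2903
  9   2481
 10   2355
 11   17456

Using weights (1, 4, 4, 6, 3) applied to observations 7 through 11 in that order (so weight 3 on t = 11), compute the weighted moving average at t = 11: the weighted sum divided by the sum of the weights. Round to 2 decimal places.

Weighted sum: 1·13989 + 4·2903 + 4·2481 + 6·2355 + 3·17456 = 13989 + 11612 + 9924 + 14130 + 52368 = 102023
Weight total: 1 + 4 + 4 + 6 + 3 = 18
WMA = 102023 / 18 = 5667.94

5667.94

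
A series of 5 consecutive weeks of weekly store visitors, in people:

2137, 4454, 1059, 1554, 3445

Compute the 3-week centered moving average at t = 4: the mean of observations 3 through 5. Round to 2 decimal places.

2019.33

Sum of periods 3–5: 1059 + 1554 + 3445 = 6058
Divide by 3: 6058 / 3 = 2019.33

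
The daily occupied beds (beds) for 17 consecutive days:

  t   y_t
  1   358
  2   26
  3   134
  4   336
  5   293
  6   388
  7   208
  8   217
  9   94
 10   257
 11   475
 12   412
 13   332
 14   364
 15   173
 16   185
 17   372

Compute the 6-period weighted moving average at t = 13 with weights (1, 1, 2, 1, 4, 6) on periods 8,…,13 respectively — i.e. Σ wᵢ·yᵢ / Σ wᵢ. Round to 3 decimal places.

Weighted sum: 1·217 + 1·94 + 2·257 + 1·475 + 4·412 + 6·332 = 217 + 94 + 514 + 475 + 1648 + 1992 = 4940
Weight total: 1 + 1 + 2 + 1 + 4 + 6 = 15
WMA = 4940 / 15 = 329.333

329.333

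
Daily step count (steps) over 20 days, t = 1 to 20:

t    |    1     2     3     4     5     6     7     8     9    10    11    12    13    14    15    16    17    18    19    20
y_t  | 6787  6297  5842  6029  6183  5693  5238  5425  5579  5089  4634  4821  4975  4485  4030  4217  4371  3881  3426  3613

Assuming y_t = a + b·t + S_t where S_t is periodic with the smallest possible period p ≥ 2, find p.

4

First differences y_{t+1} − y_t: -490, -455, 187, 154, -490, -455, 187, 154, -490, -455, …
The difference pattern repeats every 4 terms and not for any smaller step, so p = 4.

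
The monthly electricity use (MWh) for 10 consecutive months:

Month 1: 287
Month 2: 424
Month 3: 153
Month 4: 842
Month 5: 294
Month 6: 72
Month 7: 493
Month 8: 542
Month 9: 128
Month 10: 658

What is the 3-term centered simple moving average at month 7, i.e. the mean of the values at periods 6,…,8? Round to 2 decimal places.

Sum of periods 6–8: 72 + 493 + 542 = 1107
Divide by 3: 1107 / 3 = 369.00

369.00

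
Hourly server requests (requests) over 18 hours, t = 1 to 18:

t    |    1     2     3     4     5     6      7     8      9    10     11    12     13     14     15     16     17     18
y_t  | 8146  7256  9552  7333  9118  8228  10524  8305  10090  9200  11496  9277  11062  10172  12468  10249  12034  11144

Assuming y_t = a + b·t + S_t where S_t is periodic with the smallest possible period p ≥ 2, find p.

First differences y_{t+1} − y_t: -890, 2296, -2219, 1785, -890, 2296, -2219, 1785, -890, 2296, …
The difference pattern repeats every 4 terms and not for any smaller step, so p = 4.

4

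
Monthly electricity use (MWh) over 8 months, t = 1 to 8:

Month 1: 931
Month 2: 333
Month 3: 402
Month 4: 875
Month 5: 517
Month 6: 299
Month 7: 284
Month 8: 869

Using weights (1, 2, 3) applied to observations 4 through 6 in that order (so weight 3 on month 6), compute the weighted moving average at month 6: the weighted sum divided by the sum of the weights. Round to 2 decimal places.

467.67

Weighted sum: 1·875 + 2·517 + 3·299 = 875 + 1034 + 897 = 2806
Weight total: 1 + 2 + 3 = 6
WMA = 2806 / 6 = 467.67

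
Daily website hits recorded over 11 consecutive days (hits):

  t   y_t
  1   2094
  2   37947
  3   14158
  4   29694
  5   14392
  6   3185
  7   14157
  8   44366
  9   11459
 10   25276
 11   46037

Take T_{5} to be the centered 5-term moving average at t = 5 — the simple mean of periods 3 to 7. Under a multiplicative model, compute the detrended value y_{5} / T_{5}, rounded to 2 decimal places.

0.95

Trend T_5 = (14158 + 29694 + 14392 + 3185 + 14157) / 5 = 75586/5 = 15117.2000
Ratio to trend: 14392 / 15117.2000 = 0.95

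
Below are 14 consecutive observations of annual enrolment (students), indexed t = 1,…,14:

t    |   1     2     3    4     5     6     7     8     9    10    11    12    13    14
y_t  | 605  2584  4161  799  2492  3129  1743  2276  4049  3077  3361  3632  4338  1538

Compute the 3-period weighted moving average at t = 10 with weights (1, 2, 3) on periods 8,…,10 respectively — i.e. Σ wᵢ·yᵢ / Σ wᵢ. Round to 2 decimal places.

Weighted sum: 1·2276 + 2·4049 + 3·3077 = 2276 + 8098 + 9231 = 19605
Weight total: 1 + 2 + 3 = 6
WMA = 19605 / 6 = 3267.50

3267.50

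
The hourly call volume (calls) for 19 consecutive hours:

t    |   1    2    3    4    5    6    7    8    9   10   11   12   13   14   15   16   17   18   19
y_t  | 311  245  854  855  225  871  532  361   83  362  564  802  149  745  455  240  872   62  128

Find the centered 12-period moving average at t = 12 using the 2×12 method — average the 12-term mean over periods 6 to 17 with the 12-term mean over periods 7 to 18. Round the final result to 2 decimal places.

469.29

Sum over 6–17: 871 + 532 + 361 + 83 + 362 + 564 + 802 + 149 + 745 + 455 + 240 + 872 = 6036
Sum over 7–18: 532 + 361 + 83 + 362 + 564 + 802 + 149 + 745 + 455 + 240 + 872 + 62 = 5227
CMA at t=12 = (6036 + 5227) / (2·12) = 11263 / 24 = 469.29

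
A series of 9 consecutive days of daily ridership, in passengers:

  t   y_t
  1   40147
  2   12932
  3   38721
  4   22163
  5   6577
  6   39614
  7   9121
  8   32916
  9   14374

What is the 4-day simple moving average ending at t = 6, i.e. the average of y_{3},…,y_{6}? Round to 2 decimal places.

26768.75

Sum of periods 3–6: 38721 + 22163 + 6577 + 39614 = 107075
Divide by 4: 107075 / 4 = 26768.75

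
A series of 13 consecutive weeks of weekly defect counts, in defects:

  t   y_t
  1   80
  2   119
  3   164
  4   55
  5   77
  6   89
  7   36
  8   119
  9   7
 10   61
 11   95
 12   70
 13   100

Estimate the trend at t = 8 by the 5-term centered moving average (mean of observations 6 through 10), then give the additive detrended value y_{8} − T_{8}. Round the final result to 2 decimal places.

Trend T_8 = (89 + 36 + 119 + 7 + 61) / 5 = 312/5 = 62.4000
Detrended value: 119 − 62.4000 = 56.60

56.60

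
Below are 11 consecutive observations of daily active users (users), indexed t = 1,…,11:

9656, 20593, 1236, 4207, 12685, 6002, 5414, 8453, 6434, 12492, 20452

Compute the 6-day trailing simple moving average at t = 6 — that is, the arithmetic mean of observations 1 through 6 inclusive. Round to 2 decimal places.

9063.17

Sum of periods 1–6: 9656 + 20593 + 1236 + 4207 + 12685 + 6002 = 54379
Divide by 6: 54379 / 6 = 9063.17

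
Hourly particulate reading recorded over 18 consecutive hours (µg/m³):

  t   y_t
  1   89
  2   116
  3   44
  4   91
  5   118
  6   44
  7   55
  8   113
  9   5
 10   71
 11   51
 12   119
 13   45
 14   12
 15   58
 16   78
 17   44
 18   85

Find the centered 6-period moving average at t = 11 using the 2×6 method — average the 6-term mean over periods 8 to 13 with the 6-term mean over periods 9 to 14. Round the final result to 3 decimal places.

Sum over 8–13: 113 + 5 + 71 + 51 + 119 + 45 = 404
Sum over 9–14: 5 + 71 + 51 + 119 + 45 + 12 = 303
CMA at t=11 = (404 + 303) / (2·6) = 707 / 12 = 58.917

58.917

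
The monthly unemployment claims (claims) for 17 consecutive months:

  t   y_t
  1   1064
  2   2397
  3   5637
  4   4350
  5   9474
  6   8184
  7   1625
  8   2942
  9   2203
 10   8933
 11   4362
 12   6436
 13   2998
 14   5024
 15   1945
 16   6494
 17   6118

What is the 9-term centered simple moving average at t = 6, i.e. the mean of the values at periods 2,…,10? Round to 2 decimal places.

Sum of periods 2–10: 2397 + 5637 + 4350 + 9474 + 8184 + 1625 + 2942 + 2203 + 8933 = 45745
Divide by 9: 45745 / 9 = 5082.78

5082.78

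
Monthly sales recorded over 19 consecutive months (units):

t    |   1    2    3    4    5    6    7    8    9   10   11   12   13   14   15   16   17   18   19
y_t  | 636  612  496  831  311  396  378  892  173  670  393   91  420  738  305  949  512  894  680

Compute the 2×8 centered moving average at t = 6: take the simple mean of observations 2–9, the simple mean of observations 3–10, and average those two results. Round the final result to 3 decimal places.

Sum over 2–9: 612 + 496 + 831 + 311 + 396 + 378 + 892 + 173 = 4089
Sum over 3–10: 496 + 831 + 311 + 396 + 378 + 892 + 173 + 670 = 4147
CMA at t=6 = (4089 + 4147) / (2·8) = 8236 / 16 = 514.750

514.750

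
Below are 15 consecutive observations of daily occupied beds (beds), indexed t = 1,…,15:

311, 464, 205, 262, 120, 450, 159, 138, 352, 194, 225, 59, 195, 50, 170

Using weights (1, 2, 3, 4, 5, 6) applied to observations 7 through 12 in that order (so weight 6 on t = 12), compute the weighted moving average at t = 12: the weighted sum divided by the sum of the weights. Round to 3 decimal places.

Weighted sum: 1·159 + 2·138 + 3·352 + 4·194 + 5·225 + 6·59 = 159 + 276 + 1056 + 776 + 1125 + 354 = 3746
Weight total: 1 + 2 + 3 + 4 + 5 + 6 = 21
WMA = 3746 / 21 = 178.381

178.381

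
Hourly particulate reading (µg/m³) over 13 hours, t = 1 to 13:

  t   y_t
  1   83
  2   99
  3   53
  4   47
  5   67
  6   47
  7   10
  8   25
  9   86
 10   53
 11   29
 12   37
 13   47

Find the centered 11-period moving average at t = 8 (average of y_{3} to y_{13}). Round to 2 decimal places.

45.55

Sum of periods 3–13: 53 + 47 + 67 + 47 + 10 + 25 + 86 + 53 + 29 + 37 + 47 = 501
Divide by 11: 501 / 11 = 45.55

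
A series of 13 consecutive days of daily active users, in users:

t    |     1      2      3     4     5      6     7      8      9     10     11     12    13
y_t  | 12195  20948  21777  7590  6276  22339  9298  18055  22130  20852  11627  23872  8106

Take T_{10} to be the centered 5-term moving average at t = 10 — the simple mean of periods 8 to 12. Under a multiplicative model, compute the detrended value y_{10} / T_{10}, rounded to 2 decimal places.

1.08

Trend T_10 = (18055 + 22130 + 20852 + 11627 + 23872) / 5 = 96536/5 = 19307.2000
Ratio to trend: 20852 / 19307.2000 = 1.08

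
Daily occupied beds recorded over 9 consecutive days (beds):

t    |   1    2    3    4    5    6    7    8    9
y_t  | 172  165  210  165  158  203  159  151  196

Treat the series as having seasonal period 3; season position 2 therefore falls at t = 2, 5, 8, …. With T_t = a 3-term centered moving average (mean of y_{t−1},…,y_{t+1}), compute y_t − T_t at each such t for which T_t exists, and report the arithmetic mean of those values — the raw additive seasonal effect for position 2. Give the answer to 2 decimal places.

Season position 2 occurs at t = 2, 5, 8 (where T_t is defined).
t=2: T_2 = 182.3333; y_2 − T_2 = 165 − 182.3333 = -17.3333
t=5: T_5 = 175.3333; y_5 − T_5 = 158 − 175.3333 = -17.3333
t=8: T_8 = 168.6667; y_8 − T_8 = 151 − 168.6667 = -17.6667
Mean deviation: (-17.3333 + -17.3333 + -17.6667) / 3 = -17.44

-17.44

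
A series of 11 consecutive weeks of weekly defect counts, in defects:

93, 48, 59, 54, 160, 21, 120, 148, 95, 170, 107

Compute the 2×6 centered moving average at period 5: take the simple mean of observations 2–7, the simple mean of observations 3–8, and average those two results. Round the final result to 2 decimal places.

85.33

Sum over 2–7: 48 + 59 + 54 + 160 + 21 + 120 = 462
Sum over 3–8: 59 + 54 + 160 + 21 + 120 + 148 = 562
CMA at t=5 = (462 + 562) / (2·6) = 1024 / 12 = 85.33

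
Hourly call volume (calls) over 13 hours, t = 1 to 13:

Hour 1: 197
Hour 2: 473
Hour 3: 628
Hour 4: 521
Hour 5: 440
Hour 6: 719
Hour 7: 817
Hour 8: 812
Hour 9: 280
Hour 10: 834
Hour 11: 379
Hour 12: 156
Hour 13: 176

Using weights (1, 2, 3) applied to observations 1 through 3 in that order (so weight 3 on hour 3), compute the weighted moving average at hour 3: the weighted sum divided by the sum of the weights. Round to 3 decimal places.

Weighted sum: 1·197 + 2·473 + 3·628 = 197 + 946 + 1884 = 3027
Weight total: 1 + 2 + 3 = 6
WMA = 3027 / 6 = 504.500

504.500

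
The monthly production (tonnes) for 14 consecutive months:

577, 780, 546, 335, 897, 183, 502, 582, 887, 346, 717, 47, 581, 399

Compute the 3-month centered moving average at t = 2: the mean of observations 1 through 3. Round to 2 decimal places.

634.33

Sum of periods 1–3: 577 + 780 + 546 = 1903
Divide by 3: 1903 / 3 = 634.33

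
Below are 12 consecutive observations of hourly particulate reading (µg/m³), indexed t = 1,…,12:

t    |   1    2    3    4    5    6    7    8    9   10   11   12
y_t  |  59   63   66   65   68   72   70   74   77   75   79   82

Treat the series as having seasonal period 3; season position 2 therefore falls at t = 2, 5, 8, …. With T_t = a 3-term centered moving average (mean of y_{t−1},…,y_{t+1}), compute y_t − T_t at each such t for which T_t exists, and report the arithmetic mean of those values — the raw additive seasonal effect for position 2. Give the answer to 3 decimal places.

0.167

Season position 2 occurs at t = 2, 5, 8, 11 (where T_t is defined).
t=2: T_2 = 62.66667; y_2 − T_2 = 63 − 62.66667 = 0.33333
t=5: T_5 = 68.33333; y_5 − T_5 = 68 − 68.33333 = -0.33333
t=8: T_8 = 73.66667; y_8 − T_8 = 74 − 73.66667 = 0.33333
t=11: T_11 = 78.66667; y_11 − T_11 = 79 − 78.66667 = 0.33333
Mean deviation: (0.33333 + -0.33333 + 0.33333 + 0.33333) / 4 = 0.167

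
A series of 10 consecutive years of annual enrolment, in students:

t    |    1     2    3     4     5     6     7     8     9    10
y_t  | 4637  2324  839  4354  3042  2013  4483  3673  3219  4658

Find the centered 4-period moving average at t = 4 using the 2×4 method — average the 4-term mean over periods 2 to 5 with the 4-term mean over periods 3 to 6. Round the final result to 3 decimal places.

2600.875

Sum over 2–5: 2324 + 839 + 4354 + 3042 = 10559
Sum over 3–6: 839 + 4354 + 3042 + 2013 = 10248
CMA at t=4 = (10559 + 10248) / (2·4) = 20807 / 8 = 2600.875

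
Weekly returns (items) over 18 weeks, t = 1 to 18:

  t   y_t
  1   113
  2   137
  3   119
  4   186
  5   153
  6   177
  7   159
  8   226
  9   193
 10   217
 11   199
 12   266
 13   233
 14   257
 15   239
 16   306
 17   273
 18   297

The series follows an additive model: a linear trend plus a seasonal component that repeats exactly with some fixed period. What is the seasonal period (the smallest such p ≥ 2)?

First differences y_{t+1} − y_t: 24, -18, 67, -33, 24, -18, 67, -33, 24, -18, …
The difference pattern repeats every 4 terms and not for any smaller step, so p = 4.

4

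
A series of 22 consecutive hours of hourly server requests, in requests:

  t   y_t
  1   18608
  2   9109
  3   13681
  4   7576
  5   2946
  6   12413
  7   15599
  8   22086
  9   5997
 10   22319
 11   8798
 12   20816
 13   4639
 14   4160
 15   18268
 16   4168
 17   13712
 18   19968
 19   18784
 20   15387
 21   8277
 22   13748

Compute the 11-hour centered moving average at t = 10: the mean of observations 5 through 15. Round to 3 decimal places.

12549.182

Sum of periods 5–15: 2946 + 12413 + 15599 + 22086 + 5997 + 22319 + 8798 + 20816 + 4639 + 4160 + 18268 = 138041
Divide by 11: 138041 / 11 = 12549.182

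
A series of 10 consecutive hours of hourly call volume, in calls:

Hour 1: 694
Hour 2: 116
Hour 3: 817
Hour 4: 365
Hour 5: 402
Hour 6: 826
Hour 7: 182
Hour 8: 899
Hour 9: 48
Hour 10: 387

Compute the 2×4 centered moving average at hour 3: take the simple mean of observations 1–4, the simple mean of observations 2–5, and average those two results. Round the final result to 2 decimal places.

461.50

Sum over 1–4: 694 + 116 + 817 + 365 = 1992
Sum over 2–5: 116 + 817 + 365 + 402 = 1700
CMA at t=3 = (1992 + 1700) / (2·4) = 3692 / 8 = 461.50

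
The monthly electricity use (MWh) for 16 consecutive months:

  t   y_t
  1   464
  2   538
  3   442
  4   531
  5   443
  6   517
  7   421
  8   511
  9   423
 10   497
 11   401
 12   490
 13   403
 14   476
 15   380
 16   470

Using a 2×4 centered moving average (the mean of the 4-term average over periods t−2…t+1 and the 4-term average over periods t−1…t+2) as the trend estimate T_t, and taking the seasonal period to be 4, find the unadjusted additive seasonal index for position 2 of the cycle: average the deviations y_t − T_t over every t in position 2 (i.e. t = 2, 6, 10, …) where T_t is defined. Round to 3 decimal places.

Season position 2 occurs at t = 6, 10, 14 (where T_t is defined).
t=6: T_6 = 475.50000; y_6 − T_6 = 517 − 475.50000 = 41.50000
t=10: T_10 = 455.37500; y_10 − T_10 = 497 − 455.37500 = 41.62500
t=14: T_14 = 434.75000; y_14 − T_14 = 476 − 434.75000 = 41.25000
Mean deviation: (41.50000 + 41.62500 + 41.25000) / 3 = 41.458

41.458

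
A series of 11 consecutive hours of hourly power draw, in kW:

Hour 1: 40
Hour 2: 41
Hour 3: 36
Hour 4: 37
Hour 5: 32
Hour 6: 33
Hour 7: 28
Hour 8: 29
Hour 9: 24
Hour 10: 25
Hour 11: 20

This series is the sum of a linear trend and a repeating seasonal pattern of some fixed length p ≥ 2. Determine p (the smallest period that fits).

First differences y_{t+1} − y_t: 1, -5, 1, -5, 1, -5, …
The difference pattern repeats every 2 terms and not for any smaller step, so p = 2.

2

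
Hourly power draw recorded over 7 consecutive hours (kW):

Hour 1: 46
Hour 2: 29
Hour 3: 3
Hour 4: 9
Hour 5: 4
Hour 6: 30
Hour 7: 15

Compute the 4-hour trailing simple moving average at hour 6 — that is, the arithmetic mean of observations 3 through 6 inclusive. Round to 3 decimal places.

11.500

Sum of periods 3–6: 3 + 9 + 4 + 30 = 46
Divide by 4: 46 / 4 = 11.500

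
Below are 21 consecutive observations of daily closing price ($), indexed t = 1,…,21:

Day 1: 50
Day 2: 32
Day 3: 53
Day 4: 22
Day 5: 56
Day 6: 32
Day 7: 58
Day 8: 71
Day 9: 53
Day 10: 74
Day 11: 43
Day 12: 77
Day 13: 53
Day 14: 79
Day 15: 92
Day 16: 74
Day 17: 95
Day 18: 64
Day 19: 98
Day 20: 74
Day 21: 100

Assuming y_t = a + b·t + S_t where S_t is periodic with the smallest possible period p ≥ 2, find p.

7

First differences y_{t+1} − y_t: -18, 21, -31, 34, -24, 26, 13, -18, 21, -31, 34, -24, 26, 13, -18, 21, …
The difference pattern repeats every 7 terms and not for any smaller step, so p = 7.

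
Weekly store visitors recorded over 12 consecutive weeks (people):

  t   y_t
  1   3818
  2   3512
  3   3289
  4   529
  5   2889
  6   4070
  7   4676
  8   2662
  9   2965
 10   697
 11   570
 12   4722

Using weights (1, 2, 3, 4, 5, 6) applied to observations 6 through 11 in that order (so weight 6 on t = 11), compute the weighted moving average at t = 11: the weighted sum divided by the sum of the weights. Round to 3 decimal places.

1913.000

Weighted sum: 1·4070 + 2·4676 + 3·2662 + 4·2965 + 5·697 + 6·570 = 4070 + 9352 + 7986 + 11860 + 3485 + 3420 = 40173
Weight total: 1 + 2 + 3 + 4 + 5 + 6 = 21
WMA = 40173 / 21 = 1913.000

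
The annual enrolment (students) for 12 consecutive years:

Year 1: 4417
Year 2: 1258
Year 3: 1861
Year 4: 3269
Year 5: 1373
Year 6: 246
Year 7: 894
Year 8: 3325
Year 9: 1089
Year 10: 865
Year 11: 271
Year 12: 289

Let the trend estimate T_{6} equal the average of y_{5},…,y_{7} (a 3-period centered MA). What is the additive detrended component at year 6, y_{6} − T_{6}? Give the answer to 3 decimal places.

-591.667

Trend T_6 = (1373 + 246 + 894) / 3 = 2513/3 = 837.66667
Detrended value: 246 − 837.66667 = -591.667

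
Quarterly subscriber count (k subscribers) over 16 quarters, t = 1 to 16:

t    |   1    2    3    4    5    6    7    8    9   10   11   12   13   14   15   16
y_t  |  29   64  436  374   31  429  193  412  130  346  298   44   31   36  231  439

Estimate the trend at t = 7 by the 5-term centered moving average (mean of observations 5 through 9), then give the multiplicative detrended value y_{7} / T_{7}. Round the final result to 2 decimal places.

0.81

Trend T_7 = (31 + 429 + 193 + 412 + 130) / 5 = 1195/5 = 239.0000
Ratio to trend: 193 / 239.0000 = 0.81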